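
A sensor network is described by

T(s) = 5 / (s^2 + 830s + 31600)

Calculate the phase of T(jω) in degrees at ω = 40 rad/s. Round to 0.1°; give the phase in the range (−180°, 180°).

Substitute s = j40:
Numerator: 5 = 5 + j0
Denominator: (j40)^2 + 830(j40) + 31600 = 30000 + j33200
|N| = √(5² + 0²) ≈ 5, ∠N ≈ 0.00°
|D| = √(30000² + 33200²) ≈ 44746, ∠D ≈ 47.90°
∠T = 0.00° − 47.90° = -47.90°

-47.9°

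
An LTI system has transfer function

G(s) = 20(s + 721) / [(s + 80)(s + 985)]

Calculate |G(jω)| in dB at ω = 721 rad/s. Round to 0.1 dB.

At s = jω = j721:
zero (s+721): 721 + j721 → |·| = √(721²+721²) = √1039682 ≈ 1019.6, ∠ = arctan(721/721) ≈ 45.00°
pole (s+80): 80 + j721 → |·| = √(80²+721²) = √526241 ≈ 725.42, ∠ = arctan(721/80) ≈ 83.67°
pole (s+985): 985 + j721 → |·| = √(985²+721²) = √1490066 ≈ 1220.7, ∠ = arctan(721/985) ≈ 36.20°
|G| = 20 · 1019.6 / 8.8552e+05 ≈ 0.023028
Gain = 20 log₁₀(0.023028) ≈ -32.75 dB

-32.8 dB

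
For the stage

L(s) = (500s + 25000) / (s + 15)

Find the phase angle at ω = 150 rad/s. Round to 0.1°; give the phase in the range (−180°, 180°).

Substitute s = j150:
Numerator: 500(j150) + 25000 = 25000 + j75000
Denominator: (j150) + 15 = 15 + j150
|N| = √(25000² + 75000²) ≈ 79057, ∠N ≈ 71.57°
|D| = √(15² + 150²) ≈ 150.75, ∠D ≈ 84.29°
∠L = 71.57° − 84.29° = -12.72°

-12.7°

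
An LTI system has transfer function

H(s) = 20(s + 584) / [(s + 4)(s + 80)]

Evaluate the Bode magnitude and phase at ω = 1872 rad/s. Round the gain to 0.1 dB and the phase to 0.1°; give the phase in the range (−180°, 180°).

-39.0 dB, -104.8°

At s = jω = j1872:
zero (s+584): 584 + j1872 → |·| = √(584²+1872²) = √3845440 ≈ 1961, ∠ = arctan(1872/584) ≈ 72.67°
pole (s+4): 4 + j1872 → |·| = √(4²+1872²) = √3504400 ≈ 1872, ∠ = arctan(1872/4) ≈ 89.88°
pole (s+80): 80 + j1872 → |·| = √(80²+1872²) = √3510784 ≈ 1873.7, ∠ = arctan(1872/80) ≈ 87.55°
|H| = 20 · 1961 / 3.5076e+06 ≈ 0.011181
Gain = 20 log₁₀(0.011181) ≈ -39.03 dB
∠H = 72.67° − 177.43° = -104.76°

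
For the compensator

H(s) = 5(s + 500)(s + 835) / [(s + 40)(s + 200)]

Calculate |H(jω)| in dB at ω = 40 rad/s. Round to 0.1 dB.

At s = jω = j40:
zero (s+500): 500 + j40 → |·| = √(500²+40²) = √251600 ≈ 501.6, ∠ = arctan(40/500) ≈ 4.57°
zero (s+835): 835 + j40 → |·| = √(835²+40²) = √698825 ≈ 835.96, ∠ = arctan(40/835) ≈ 2.74°
pole (s+40): 40 + j40 → |·| = √(40²+40²) = √3200 ≈ 56.569, ∠ = arctan(40/40) ≈ 45.00°
pole (s+200): 200 + j40 → |·| = √(200²+40²) = √41600 ≈ 203.96, ∠ = arctan(40/200) ≈ 11.31°
|H| = 5 · 4.1932e+05 / 11538 ≈ 181.71
Gain = 20 log₁₀(181.71) ≈ 45.19 dB

45.2 dB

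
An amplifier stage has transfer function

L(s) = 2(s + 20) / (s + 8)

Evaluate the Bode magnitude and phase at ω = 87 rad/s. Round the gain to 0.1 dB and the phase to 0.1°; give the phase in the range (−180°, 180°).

6.2 dB, -7.7°

At s = jω = j87:
zero (s+20): 20 + j87 → |·| = √(20²+87²) = √7969 ≈ 89.269, ∠ = arctan(87/20) ≈ 77.05°
pole (s+8): 8 + j87 → |·| = √(8²+87²) = √7633 ≈ 87.367, ∠ = arctan(87/8) ≈ 84.75°
|L| = 2 · 89.269 / 87.367 ≈ 2.0435
Gain = 20 log₁₀(2.0435) ≈ 6.21 dB
∠L = 77.05° − 84.75° = -7.70°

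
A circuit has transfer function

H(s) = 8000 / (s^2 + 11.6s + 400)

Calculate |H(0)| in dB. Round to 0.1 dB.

26.0 dB

H(0) = 8000 / 400 = 20
20 log₁₀(20) ≈ 26.02 dB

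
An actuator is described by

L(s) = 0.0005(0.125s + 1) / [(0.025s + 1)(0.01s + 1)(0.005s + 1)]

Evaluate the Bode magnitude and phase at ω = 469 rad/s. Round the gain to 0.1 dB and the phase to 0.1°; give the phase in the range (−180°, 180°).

-73.8 dB, -141.0°

At ω = 469 rad/s:
zero (1 + j469·0.125) = 1 + j58.625 → |·| ≈ 58.634, ∠ ≈ 89.02°
pole (1 + j469·0.025) = 1 + j11.725 → |·| ≈ 11.768, ∠ ≈ 85.13°
pole (1 + j469·0.01) = 1 + j4.69 → |·| ≈ 4.7954, ∠ ≈ 77.96°
pole (1 + j469·0.005) = 1 + j2.345 → |·| ≈ 2.5493, ∠ ≈ 66.90°
|L| = 0.0005 · 58.634 / (11.768 · 4.7954 · 2.5493) ≈ 0.00020378
Gain = 20 log₁₀(0.00020378) ≈ -73.82 dB
∠L = (89.02°) − (85.13° + 77.96° + 66.90°) = -140.97°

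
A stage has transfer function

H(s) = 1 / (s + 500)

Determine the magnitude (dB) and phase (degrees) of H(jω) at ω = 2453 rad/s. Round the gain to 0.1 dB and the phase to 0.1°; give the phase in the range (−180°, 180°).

Substitute s = j2453:
Numerator: 1 = 1 + j0
Denominator: (j2453) + 500 = 500 + j2453
|N| = √(1² + 0²) ≈ 1, ∠N ≈ 0.00°
|D| = √(500² + 2453²) ≈ 2503.4, ∠D ≈ 78.48°
|H| = 1 / 2503.4 ≈ 0.00039946
Gain = 20 log₁₀(0.00039946) ≈ -67.97 dB
∠H = 0.00° − 78.48° = -78.48°

-68.0 dB, -78.5°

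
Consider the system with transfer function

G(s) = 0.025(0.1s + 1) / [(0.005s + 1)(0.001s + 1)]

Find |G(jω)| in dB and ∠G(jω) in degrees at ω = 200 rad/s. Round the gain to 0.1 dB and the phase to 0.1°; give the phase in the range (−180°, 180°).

At ω = 200 rad/s:
zero (1 + j200·0.1) = 1 + j20 → |·| ≈ 20.025, ∠ ≈ 87.14°
pole (1 + j200·0.005) = 1 + j1 → |·| ≈ 1.4142, ∠ ≈ 45.00°
pole (1 + j200·0.001) = 1 + j0.2 → |·| ≈ 1.0198, ∠ ≈ 11.31°
|G| = 0.025 · 20.025 / (1.4142 · 1.0198) ≈ 0.34713
Gain = 20 log₁₀(0.34713) ≈ -9.19 dB
∠G = (87.14°) − (45.00° + 11.31°) = 30.83°

-9.2 dB, 30.8°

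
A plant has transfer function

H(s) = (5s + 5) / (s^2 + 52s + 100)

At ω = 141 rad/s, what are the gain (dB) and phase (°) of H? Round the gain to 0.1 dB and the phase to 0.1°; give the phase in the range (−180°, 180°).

-29.5 dB, -70.1°

Substitute s = j141:
Numerator: 5(j141) + 5 = 5 + j705
Denominator: (j141)^2 + 52(j141) + 100 = -19781 + j7332
|N| = √(5² + 705²) ≈ 705.02, ∠N ≈ 89.59°
|D| = √(19781² + 7332²) ≈ 21096, ∠D ≈ 159.66°
|H| = 705.02 / 21096 ≈ 0.03342
Gain = 20 log₁₀(0.03342) ≈ -29.52 dB
∠H = 89.59° − 159.66° = -70.07°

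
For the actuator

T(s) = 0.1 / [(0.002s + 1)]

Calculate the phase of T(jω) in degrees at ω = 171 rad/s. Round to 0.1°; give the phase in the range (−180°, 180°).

-18.9°

At ω = 171 rad/s:
pole (1 + j171·0.002) = 1 + j0.342 → |·| ≈ 1.0569, ∠ ≈ 18.88°
∠T = (0°) − (18.88°) = -18.88°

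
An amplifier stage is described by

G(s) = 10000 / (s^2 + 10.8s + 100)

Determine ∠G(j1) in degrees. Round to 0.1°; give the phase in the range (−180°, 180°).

-6.2°

At s = jω = j1:
quadratic: (j1)² + 10.8·j1 + 100 = 99 + j10.8 → |·| ≈ 99.587, ∠ ≈ 6.23°
∠G = 0.00° − 6.23° = -6.23°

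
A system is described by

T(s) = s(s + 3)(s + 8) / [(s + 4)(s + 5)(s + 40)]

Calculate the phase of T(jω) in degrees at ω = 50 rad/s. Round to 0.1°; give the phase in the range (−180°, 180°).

36.4°

At s = jω = j50:
zero (s+3): 3 + j50 → |·| = √(3²+50²) = √2509 ≈ 50.09, ∠ = arctan(50/3) ≈ 86.57°
zero (s+8): 8 + j50 → |·| = √(8²+50²) = √2564 ≈ 50.636, ∠ = arctan(50/8) ≈ 80.91°
zero at origin: s = j50 → |·| = 50, ∠ = 90.00°
pole (s+4): 4 + j50 → |·| = √(4²+50²) = √2516 ≈ 50.16, ∠ = arctan(50/4) ≈ 85.43°
pole (s+5): 5 + j50 → |·| = √(5²+50²) = √2525 ≈ 50.249, ∠ = arctan(50/5) ≈ 84.29°
pole (s+40): 40 + j50 → |·| = √(40²+50²) = √4100 ≈ 64.031, ∠ = arctan(50/40) ≈ 51.34°
∠T = 257.48° − 221.06° = 36.42°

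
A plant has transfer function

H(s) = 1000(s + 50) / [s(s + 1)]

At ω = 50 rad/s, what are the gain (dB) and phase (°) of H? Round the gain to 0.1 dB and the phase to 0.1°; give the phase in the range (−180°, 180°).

At s = jω = j50:
zero (s+50): 50 + j50 → |·| = √(50²+50²) = √5000 ≈ 70.711, ∠ = arctan(50/50) ≈ 45.00°
pole (s+1): 1 + j50 → |·| = √(1²+50²) = √2501 ≈ 50.01, ∠ = arctan(50/1) ≈ 88.85°
pole at origin: |s| = 50, ∠ = 90.00° (in denominator)
|H| = 1000 · 70.711 / 2500.5 ≈ 28.279
Gain = 20 log₁₀(28.279) ≈ 29.03 dB
∠H = 45.00° − 178.85° = -133.85°

29.0 dB, -133.9°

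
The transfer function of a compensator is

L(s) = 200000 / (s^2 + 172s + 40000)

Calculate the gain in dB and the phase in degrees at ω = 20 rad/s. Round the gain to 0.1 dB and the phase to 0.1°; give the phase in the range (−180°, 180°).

At s = jω = j20:
quadratic: (j20)² + 172·j20 + 40000 = 39600 + j3440 → |·| ≈ 39749, ∠ ≈ 4.96°
|L| = 200000 / 39749 ≈ 5.0316
Gain = 20 log₁₀(5.0316) ≈ 14.03 dB
∠L = 0.00° − 4.96° = -4.96°

14.0 dB, -5.0°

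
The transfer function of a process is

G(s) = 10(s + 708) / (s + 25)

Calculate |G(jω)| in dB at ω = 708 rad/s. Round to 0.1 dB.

At s = jω = j708:
zero (s+708): 708 + j708 → |·| = √(708²+708²) = √1002528 ≈ 1001.3, ∠ = arctan(708/708) ≈ 45.00°
pole (s+25): 25 + j708 → |·| = √(25²+708²) = √501889 ≈ 708.44, ∠ = arctan(708/25) ≈ 87.98°
|G| = 10 · 1001.3 / 708.44 ≈ 14.134
Gain = 20 log₁₀(14.134) ≈ 23.01 dB

23.0 dB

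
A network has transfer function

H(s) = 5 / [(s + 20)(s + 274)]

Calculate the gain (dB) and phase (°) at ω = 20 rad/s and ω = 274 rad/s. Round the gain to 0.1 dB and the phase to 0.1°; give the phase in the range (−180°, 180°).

ω = 20: -63.8 dB, -49.2°; ω = 274: -86.6 dB, -130.8°

At s = jω = j20:
pole (s+20): 20 + j20 → |·| = √(20²+20²) = √800 ≈ 28.284, ∠ = arctan(20/20) ≈ 45.00°
pole (s+274): 274 + j20 → |·| = √(274²+20²) = √75476 ≈ 274.73, ∠ = arctan(20/274) ≈ 4.17°
|H| = 5 / 7770.5 ≈ 0.00064346
Gain = 20 log₁₀(0.00064346) ≈ -63.83 dB
∠H = 0.00° − 49.17° = -49.17°

At s = jω = j274:
pole (s+20): 20 + j274 → |·| = √(20²+274²) = √75476 ≈ 274.73, ∠ = arctan(274/20) ≈ 85.83°
pole (s+274): 274 + j274 → |·| = √(274²+274²) = √150152 ≈ 387.49, ∠ = arctan(274/274) ≈ 45.00°
|H| = 5 / 1.0646e+05 ≈ 4.6966e-05
Gain = 20 log₁₀(4.6966e-05) ≈ -86.56 dB
∠H = 0.00° − 130.83° = -130.83°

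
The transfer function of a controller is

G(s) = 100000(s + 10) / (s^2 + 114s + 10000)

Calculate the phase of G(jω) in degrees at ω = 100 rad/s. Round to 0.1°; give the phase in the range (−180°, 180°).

At s = jω = j100:
zero (s+10): 10 + j100 → |·| = √(10²+100²) = √10100 ≈ 100.5, ∠ = arctan(100/10) ≈ 84.29°
quadratic: (j100)² + 114·j100 + 10000 = 0 + j11400 → |·| ≈ 11400, ∠ ≈ 90.00°
∠G = 84.29° − 90.00° = -5.71°

-5.7°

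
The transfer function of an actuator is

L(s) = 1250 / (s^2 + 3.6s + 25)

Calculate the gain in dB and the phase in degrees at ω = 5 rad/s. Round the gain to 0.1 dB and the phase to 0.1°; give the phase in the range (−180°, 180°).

36.8 dB, -90.0°

At s = jω = j5:
quadratic: (j5)² + 3.6·j5 + 25 = 0 + j18 → |·| ≈ 18, ∠ ≈ 90.00°
|L| = 1250 / 18 ≈ 69.444
Gain = 20 log₁₀(69.444) ≈ 36.83 dB
∠L = 0.00° − 90.00° = -90.00°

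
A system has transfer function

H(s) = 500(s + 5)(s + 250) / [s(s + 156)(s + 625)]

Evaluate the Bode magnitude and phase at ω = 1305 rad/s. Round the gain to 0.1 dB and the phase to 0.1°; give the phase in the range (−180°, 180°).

-9.1 dB, -68.7°

At s = jω = j1305:
zero (s+5): 5 + j1305 → |·| = √(5²+1305²) = √1703050 ≈ 1305, ∠ = arctan(1305/5) ≈ 89.78°
zero (s+250): 250 + j1305 → |·| = √(250²+1305²) = √1765525 ≈ 1328.7, ∠ = arctan(1305/250) ≈ 79.16°
pole (s+156): 156 + j1305 → |·| = √(156²+1305²) = √1727361 ≈ 1314.3, ∠ = arctan(1305/156) ≈ 83.18°
pole (s+625): 625 + j1305 → |·| = √(625²+1305²) = √2093650 ≈ 1446.9, ∠ = arctan(1305/625) ≈ 64.41°
pole at origin: |s| = 1305, ∠ = 90.00° (in denominator)
|H| = 500 · 1.734e+06 / 2.4817e+09 ≈ 0.34936
Gain = 20 log₁₀(0.34936) ≈ -9.13 dB
∠H = 168.94° − 237.59° = -68.65°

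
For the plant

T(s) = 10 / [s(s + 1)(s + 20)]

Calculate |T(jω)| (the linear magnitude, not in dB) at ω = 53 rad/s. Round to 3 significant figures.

At s = jω = j53:
pole (s+1): 1 + j53 → |·| = √(1²+53²) = √2810 ≈ 53.009, ∠ = arctan(53/1) ≈ 88.92°
pole (s+20): 20 + j53 → |·| = √(20²+53²) = √3209 ≈ 56.648, ∠ = arctan(53/20) ≈ 69.33°
pole at origin: |s| = 53, ∠ = 90.00° (in denominator)
|T| = 10 / 1.5915e+05 ≈ 6.2834e-05

6.28e-05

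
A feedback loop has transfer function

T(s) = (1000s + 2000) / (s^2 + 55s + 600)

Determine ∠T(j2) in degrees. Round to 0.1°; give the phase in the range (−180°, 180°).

34.5°

Substitute s = j2:
Numerator: 1000(j2) + 2000 = 2000 + j2000
Denominator: (j2)^2 + 55(j2) + 600 = 596 + j110
|N| = √(2000² + 2000²) ≈ 2828.4, ∠N ≈ 45.00°
|D| = √(596² + 110²) ≈ 606.07, ∠D ≈ 10.46°
∠T = 45.00° − 10.46° = 34.54°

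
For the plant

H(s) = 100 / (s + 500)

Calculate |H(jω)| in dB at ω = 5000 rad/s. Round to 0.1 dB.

At s = jω = j5000:
pole (s+500): 500 + j5000 → |·| = √(500²+5000²) = √25250000 ≈ 5024.9, ∠ = arctan(5000/500) ≈ 84.29°
|H| = 100 / 5024.9 ≈ 0.019901
Gain = 20 log₁₀(0.019901) ≈ -34.02 dB

-34.0 dB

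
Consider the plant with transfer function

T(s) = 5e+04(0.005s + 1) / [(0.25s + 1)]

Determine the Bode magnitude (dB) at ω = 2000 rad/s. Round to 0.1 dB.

At ω = 2000 rad/s:
zero (1 + j2000·0.005) = 1 + j10 → |·| ≈ 10.05, ∠ ≈ 84.29°
pole (1 + j2000·0.25) = 1 + j500 → |·| ≈ 500, ∠ ≈ 89.89°
|T| = 5e+04 · 10.05 / (500) ≈ 1005
Gain = 20 log₁₀(1005) ≈ 60.04 dB

60.0 dB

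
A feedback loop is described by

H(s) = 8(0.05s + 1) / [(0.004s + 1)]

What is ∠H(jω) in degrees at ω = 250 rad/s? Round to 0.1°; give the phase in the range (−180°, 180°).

40.4°

At ω = 250 rad/s:
zero (1 + j250·0.05) = 1 + j12.5 → |·| ≈ 12.54, ∠ ≈ 85.43°
pole (1 + j250·0.004) = 1 + j1 → |·| ≈ 1.4142, ∠ ≈ 45.00°
∠H = (85.43°) − (45.00°) = 40.43°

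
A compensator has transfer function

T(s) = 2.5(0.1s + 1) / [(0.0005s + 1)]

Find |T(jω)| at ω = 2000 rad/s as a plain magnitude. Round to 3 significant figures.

354

At ω = 2000 rad/s:
zero (1 + j2000·0.1) = 1 + j200 → |·| ≈ 200, ∠ ≈ 89.71°
pole (1 + j2000·0.0005) = 1 + j1 → |·| ≈ 1.4142, ∠ ≈ 45.00°
|T| = 2.5 · 200 / (1.4142) ≈ 353.56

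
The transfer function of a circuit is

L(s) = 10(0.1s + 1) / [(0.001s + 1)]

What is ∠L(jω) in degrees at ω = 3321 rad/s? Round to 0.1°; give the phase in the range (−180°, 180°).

16.6°

At ω = 3321 rad/s:
zero (1 + j3321·0.1) = 1 + j332.1 → |·| ≈ 332.1, ∠ ≈ 89.83°
pole (1 + j3321·0.001) = 1 + j3.321 → |·| ≈ 3.4683, ∠ ≈ 73.24°
∠L = (89.83°) − (73.24°) = 16.59°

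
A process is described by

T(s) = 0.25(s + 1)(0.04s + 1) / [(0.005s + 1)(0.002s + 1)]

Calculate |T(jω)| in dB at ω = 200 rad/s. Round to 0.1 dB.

At ω = 200 rad/s:
zero (1 + j200·1) = 1 + j200 → |·| ≈ 200, ∠ ≈ 89.71°
zero (1 + j200·0.04) = 1 + j8 → |·| ≈ 8.0623, ∠ ≈ 82.87°
pole (1 + j200·0.005) = 1 + j1 → |·| ≈ 1.4142, ∠ ≈ 45.00°
pole (1 + j200·0.002) = 1 + j0.4 → |·| ≈ 1.077, ∠ ≈ 21.80°
|T| = 0.25 · 200 · 8.0623 / (1.4142 · 1.077) ≈ 264.67
Gain = 20 log₁₀(264.67) ≈ 48.45 dB

48.5 dB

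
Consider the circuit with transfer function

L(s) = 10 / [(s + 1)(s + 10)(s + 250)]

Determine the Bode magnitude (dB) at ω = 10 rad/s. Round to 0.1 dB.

At s = jω = j10:
pole (s+1): 1 + j10 → |·| = √(1²+10²) = √101 ≈ 10.05, ∠ = arctan(10/1) ≈ 84.29°
pole (s+10): 10 + j10 → |·| = √(10²+10²) = √200 ≈ 14.142, ∠ = arctan(10/10) ≈ 45.00°
pole (s+250): 250 + j10 → |·| = √(250²+10²) = √62600 ≈ 250.2, ∠ = arctan(10/250) ≈ 2.29°
|L| = 10 / 35560 ≈ 0.00028121
Gain = 20 log₁₀(0.00028121) ≈ -71.02 dB

-71.0 dB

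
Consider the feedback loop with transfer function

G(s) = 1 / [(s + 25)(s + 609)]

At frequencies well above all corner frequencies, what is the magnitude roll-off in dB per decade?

-40 dB/decade

Each pole contributes −20 dB/decade at high frequency; each zero contributes +20 dB/decade.
Net: 0 zero(s) − 2 pole(s) → -40 dB/decade.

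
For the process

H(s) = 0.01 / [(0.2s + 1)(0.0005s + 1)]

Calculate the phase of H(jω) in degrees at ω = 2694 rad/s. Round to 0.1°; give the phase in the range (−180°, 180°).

At ω = 2694 rad/s:
pole (1 + j2694·0.2) = 1 + j538.8 → |·| ≈ 538.8, ∠ ≈ 89.89°
pole (1 + j2694·0.0005) = 1 + j1.347 → |·| ≈ 1.6776, ∠ ≈ 53.41°
∠H = (0°) − (89.89° + 53.41°) = -143.30°

-143.3°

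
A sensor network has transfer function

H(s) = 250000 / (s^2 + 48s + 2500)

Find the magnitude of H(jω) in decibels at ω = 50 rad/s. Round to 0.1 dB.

40.4 dB

At s = jω = j50:
quadratic: (j50)² + 48·j50 + 2500 = 0 + j2400 → |·| ≈ 2400, ∠ ≈ 90.00°
|H| = 250000 / 2400 ≈ 104.17
Gain = 20 log₁₀(104.17) ≈ 40.35 dB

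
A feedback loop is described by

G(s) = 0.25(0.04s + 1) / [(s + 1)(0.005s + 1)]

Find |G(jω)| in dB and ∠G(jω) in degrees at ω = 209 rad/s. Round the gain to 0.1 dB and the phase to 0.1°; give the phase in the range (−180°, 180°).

-43.1 dB, -52.8°

At ω = 209 rad/s:
zero (1 + j209·0.04) = 1 + j8.36 → |·| ≈ 8.4196, ∠ ≈ 83.18°
pole (1 + j209·1) = 1 + j209 → |·| ≈ 209, ∠ ≈ 89.73°
pole (1 + j209·0.005) = 1 + j1.045 → |·| ≈ 1.4464, ∠ ≈ 46.26°
|G| = 0.25 · 8.4196 / (209 · 1.4464) ≈ 0.006963
Gain = 20 log₁₀(0.006963) ≈ -43.14 dB
∠G = (83.18°) − (89.73° + 46.26°) = -52.81°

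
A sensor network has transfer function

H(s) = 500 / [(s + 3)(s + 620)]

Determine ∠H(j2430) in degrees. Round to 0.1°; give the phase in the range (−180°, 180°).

At s = jω = j2430:
pole (s+3): 3 + j2430 → |·| = √(3²+2430²) = √5904909 ≈ 2430, ∠ = arctan(2430/3) ≈ 89.93°
pole (s+620): 620 + j2430 → |·| = √(620²+2430²) = √6289300 ≈ 2507.8, ∠ = arctan(2430/620) ≈ 75.69°
∠H = 0.00° − 165.62° = -165.62°

-165.6°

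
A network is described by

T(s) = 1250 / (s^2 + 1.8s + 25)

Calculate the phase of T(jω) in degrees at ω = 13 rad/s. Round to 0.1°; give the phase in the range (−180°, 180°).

At s = jω = j13:
quadratic: (j13)² + 1.8·j13 + 25 = -144 + j23.4 → |·| ≈ 145.89, ∠ ≈ 170.77°
∠T = 0.00° − 170.77° = -170.77°

-170.8°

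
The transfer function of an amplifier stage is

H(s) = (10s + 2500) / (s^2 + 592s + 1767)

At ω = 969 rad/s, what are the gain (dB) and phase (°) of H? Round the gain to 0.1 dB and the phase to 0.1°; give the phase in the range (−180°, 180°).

-40.8 dB, -73.0°

Substitute s = j969:
Numerator: 10(j969) + 2500 = 2500 + j9690
Denominator: (j969)^2 + 592(j969) + 1767 = -937194 + j573648
|N| = √(2500² + 9690²) ≈ 10007, ∠N ≈ 75.53°
|D| = √(937194² + 573648²) ≈ 1.0988e+06, ∠D ≈ 148.53°
|H| = 10007 / 1.0988e+06 ≈ 0.0091072
Gain = 20 log₁₀(0.0091072) ≈ -40.81 dB
∠H = 75.53° − 148.53° = -73.00°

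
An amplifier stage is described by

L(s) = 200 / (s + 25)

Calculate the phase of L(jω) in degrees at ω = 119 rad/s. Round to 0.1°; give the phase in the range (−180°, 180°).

Substitute s = j119:
Numerator: 200 = 200 + j0
Denominator: (j119) + 25 = 25 + j119
|N| = √(200² + 0²) ≈ 200, ∠N ≈ 0.00°
|D| = √(25² + 119²) ≈ 121.6, ∠D ≈ 78.14°
∠L = 0.00° − 78.14° = -78.14°

-78.1°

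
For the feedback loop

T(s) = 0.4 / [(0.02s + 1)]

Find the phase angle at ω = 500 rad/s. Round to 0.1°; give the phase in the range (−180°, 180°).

-84.3°

At ω = 500 rad/s:
pole (1 + j500·0.02) = 1 + j10 → |·| ≈ 10.05, ∠ ≈ 84.29°
∠T = (0°) − (84.29°) = -84.29°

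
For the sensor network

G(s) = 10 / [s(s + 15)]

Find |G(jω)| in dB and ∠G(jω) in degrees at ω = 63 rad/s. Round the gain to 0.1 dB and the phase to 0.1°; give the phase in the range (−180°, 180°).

At s = jω = j63:
pole (s+15): 15 + j63 → |·| = √(15²+63²) = √4194 ≈ 64.761, ∠ = arctan(63/15) ≈ 76.61°
pole at origin: |s| = 63, ∠ = 90.00° (in denominator)
|G| = 10 / 4079.9 ≈ 0.002451
Gain = 20 log₁₀(0.002451) ≈ -52.21 dB
∠G = 0.00° − 166.61° = -166.61°

-52.2 dB, -166.6°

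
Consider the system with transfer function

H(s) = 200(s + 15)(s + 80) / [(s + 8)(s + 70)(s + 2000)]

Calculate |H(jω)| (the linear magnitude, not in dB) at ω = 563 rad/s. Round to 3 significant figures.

At s = jω = j563:
zero (s+15): 15 + j563 → |·| = √(15²+563²) = √317194 ≈ 563.2, ∠ = arctan(563/15) ≈ 88.47°
zero (s+80): 80 + j563 → |·| = √(80²+563²) = √323369 ≈ 568.66, ∠ = arctan(563/80) ≈ 81.91°
pole (s+8): 8 + j563 → |·| = √(8²+563²) = √317033 ≈ 563.06, ∠ = arctan(563/8) ≈ 89.19°
pole (s+70): 70 + j563 → |·| = √(70²+563²) = √321869 ≈ 567.33, ∠ = arctan(563/70) ≈ 82.91°
pole (s+2000): 2000 + j563 → |·| = √(2000²+563²) = √4316969 ≈ 2077.7, ∠ = arctan(563/2000) ≈ 15.72°
|H| = 200 · 3.2027e+05 / 6.637e+08 ≈ 0.09651

0.0965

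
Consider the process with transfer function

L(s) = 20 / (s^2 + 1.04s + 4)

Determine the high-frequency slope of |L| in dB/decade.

-40 dB/decade

Each pole contributes −20 dB/decade at high frequency; each zero contributes +20 dB/decade.
Net: 0 zero(s) − 2 pole(s) → -40 dB/decade.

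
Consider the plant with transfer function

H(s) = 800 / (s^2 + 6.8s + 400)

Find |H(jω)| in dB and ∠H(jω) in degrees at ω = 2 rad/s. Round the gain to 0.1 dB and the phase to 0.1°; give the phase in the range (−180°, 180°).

6.1 dB, -2.0°

At s = jω = j2:
quadratic: (j2)² + 6.8·j2 + 400 = 396 + j13.6 → |·| ≈ 396.23, ∠ ≈ 1.97°
|H| = 800 / 396.23 ≈ 2.019
Gain = 20 log₁₀(2.019) ≈ 6.10 dB
∠H = 0.00° − 1.97° = -1.97°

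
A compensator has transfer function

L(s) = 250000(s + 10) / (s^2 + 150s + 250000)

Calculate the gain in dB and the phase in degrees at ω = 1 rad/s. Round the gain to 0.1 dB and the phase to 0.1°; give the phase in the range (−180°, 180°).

At s = jω = j1:
zero (s+10): 10 + j1 → |·| = √(10²+1²) = √101 ≈ 10.05, ∠ = arctan(1/10) ≈ 5.71°
quadratic: (j1)² + 150·j1 + 250000 = 249999 + j150 → |·| ≈ 2.5e+05, ∠ ≈ 0.03°
|L| = 250000 · 10.05 / 2.5e+05 ≈ 10.05
Gain = 20 log₁₀(10.05) ≈ 20.04 dB
∠L = 5.71° − 0.03° = 5.68°

20.0 dB, 5.7°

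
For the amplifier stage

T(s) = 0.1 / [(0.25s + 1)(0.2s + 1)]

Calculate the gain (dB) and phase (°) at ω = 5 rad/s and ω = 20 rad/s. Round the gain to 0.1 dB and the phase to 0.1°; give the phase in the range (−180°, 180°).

At ω = 5 rad/s:
pole (1 + j5·0.25) = 1 + j1.25 → |·| ≈ 1.6008, ∠ ≈ 51.34°
pole (1 + j5·0.2) = 1 + j1 → |·| ≈ 1.4142, ∠ ≈ 45.00°
|T| = 0.1 · 1 / (1.6008 · 1.4142) ≈ 0.044173
Gain = 20 log₁₀(0.044173) ≈ -27.10 dB
∠T = (0°) − (51.34° + 45.00°) = -96.34°

At ω = 20 rad/s:
pole (1 + j20·0.25) = 1 + j5 → |·| ≈ 5.099, ∠ ≈ 78.69°
pole (1 + j20·0.2) = 1 + j4 → |·| ≈ 4.1231, ∠ ≈ 75.96°
|T| = 0.1 · 1 / (5.099 · 4.1231) ≈ 0.0047565
Gain = 20 log₁₀(0.0047565) ≈ -46.45 dB
∠T = (0°) − (78.69° + 75.96°) = -154.65°

ω = 5: -27.1 dB, -96.3°; ω = 20: -46.5 dB, -154.7°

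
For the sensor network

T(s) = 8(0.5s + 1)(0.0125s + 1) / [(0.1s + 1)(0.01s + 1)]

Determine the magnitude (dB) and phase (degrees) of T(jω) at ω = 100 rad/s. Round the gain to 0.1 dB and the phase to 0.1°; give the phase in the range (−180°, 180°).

33.1 dB, 10.9°

At ω = 100 rad/s:
zero (1 + j100·0.5) = 1 + j50 → |·| ≈ 50.01, ∠ ≈ 88.85°
zero (1 + j100·0.0125) = 1 + j1.25 → |·| ≈ 1.6008, ∠ ≈ 51.34°
pole (1 + j100·0.1) = 1 + j10 → |·| ≈ 10.05, ∠ ≈ 84.29°
pole (1 + j100·0.01) = 1 + j1 → |·| ≈ 1.4142, ∠ ≈ 45.00°
|T| = 8 · 50.01 · 1.6008 / (10.05 · 1.4142) ≈ 45.062
Gain = 20 log₁₀(45.062) ≈ 33.08 dB
∠T = (88.85° + 51.34°) − (84.29° + 45.00°) = 10.90°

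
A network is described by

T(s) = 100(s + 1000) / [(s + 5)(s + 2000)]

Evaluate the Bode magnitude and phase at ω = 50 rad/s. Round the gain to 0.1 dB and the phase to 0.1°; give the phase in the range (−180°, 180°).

At s = jω = j50:
zero (s+1000): 1000 + j50 → |·| = √(1000²+50²) = √1002500 ≈ 1001.2, ∠ = arctan(50/1000) ≈ 2.86°
pole (s+5): 5 + j50 → |·| = √(5²+50²) = √2525 ≈ 50.249, ∠ = arctan(50/5) ≈ 84.29°
pole (s+2000): 2000 + j50 → |·| = √(2000²+50²) = √4002500 ≈ 2000.6, ∠ = arctan(50/2000) ≈ 1.43°
|T| = 100 · 1001.2 / 1.0053e+05 ≈ 0.99592
Gain = 20 log₁₀(0.99592) ≈ -0.04 dB
∠T = 2.86° − 85.72° = -82.86°

-0.0 dB, -82.9°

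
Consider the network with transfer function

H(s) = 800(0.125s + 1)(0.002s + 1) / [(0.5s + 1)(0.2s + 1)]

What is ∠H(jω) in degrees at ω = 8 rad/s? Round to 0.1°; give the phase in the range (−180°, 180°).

At ω = 8 rad/s:
zero (1 + j8·0.125) = 1 + j1 → |·| ≈ 1.4142, ∠ ≈ 45.00°
zero (1 + j8·0.002) = 1 + j0.016 → |·| ≈ 1.0001, ∠ ≈ 0.92°
pole (1 + j8·0.5) = 1 + j4 → |·| ≈ 4.1231, ∠ ≈ 75.96°
pole (1 + j8·0.2) = 1 + j1.6 → |·| ≈ 1.8868, ∠ ≈ 57.99°
∠H = (45.00° + 0.92°) − (75.96° + 57.99°) = -88.03°

-88.0°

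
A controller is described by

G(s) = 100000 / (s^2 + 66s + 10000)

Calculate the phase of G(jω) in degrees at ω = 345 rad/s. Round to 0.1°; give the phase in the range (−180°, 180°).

-168.2°

At s = jω = j345:
quadratic: (j345)² + 66·j345 + 10000 = -109025 + j22770 → |·| ≈ 1.1138e+05, ∠ ≈ 168.20°
∠G = 0.00° − 168.20° = -168.20°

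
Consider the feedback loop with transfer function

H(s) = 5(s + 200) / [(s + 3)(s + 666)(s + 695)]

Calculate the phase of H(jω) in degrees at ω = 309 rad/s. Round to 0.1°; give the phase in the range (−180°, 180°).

-81.2°

At s = jω = j309:
zero (s+200): 200 + j309 → |·| = √(200²+309²) = √135481 ≈ 368.08, ∠ = arctan(309/200) ≈ 57.09°
pole (s+3): 3 + j309 → |·| = √(3²+309²) = √95490 ≈ 309.01, ∠ = arctan(309/3) ≈ 89.44°
pole (s+666): 666 + j309 → |·| = √(666²+309²) = √539037 ≈ 734.19, ∠ = arctan(309/666) ≈ 24.89°
pole (s+695): 695 + j309 → |·| = √(695²+309²) = √578506 ≈ 760.6, ∠ = arctan(309/695) ≈ 23.97°
∠H = 57.09° − 138.30° = -81.21°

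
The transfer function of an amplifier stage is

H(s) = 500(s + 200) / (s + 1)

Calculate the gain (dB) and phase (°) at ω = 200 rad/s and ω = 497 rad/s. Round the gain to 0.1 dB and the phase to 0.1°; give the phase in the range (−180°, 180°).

At s = jω = j200:
zero (s+200): 200 + j200 → |·| = √(200²+200²) = √80000 ≈ 282.84, ∠ = arctan(200/200) ≈ 45.00°
pole (s+1): 1 + j200 → |·| = √(1²+200²) = √40001 ≈ 200, ∠ = arctan(200/1) ≈ 89.71°
|H| = 500 · 282.84 / 200 ≈ 707.1
Gain = 20 log₁₀(707.1) ≈ 56.99 dB
∠H = 45.00° − 89.71° = -44.71°

At s = jω = j497:
zero (s+200): 200 + j497 → |·| = √(200²+497²) = √287009 ≈ 535.73, ∠ = arctan(497/200) ≈ 68.08°
pole (s+1): 1 + j497 → |·| = √(1²+497²) = √247010 ≈ 497, ∠ = arctan(497/1) ≈ 89.88°
|H| = 500 · 535.73 / 497 ≈ 538.96
Gain = 20 log₁₀(538.96) ≈ 54.63 dB
∠H = 68.08° − 89.88° = -21.80°

ω = 200: 57.0 dB, -44.7°; ω = 497: 54.6 dB, -21.8°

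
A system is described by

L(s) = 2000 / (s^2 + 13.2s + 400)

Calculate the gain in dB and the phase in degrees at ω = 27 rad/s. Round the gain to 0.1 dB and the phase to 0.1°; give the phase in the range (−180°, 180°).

12.3 dB, -132.7°

At s = jω = j27:
quadratic: (j27)² + 13.2·j27 + 400 = -329 + j356.4 → |·| ≈ 485.04, ∠ ≈ 132.71°
|L| = 2000 / 485.04 ≈ 4.1234
Gain = 20 log₁₀(4.1234) ≈ 12.31 dB
∠L = 0.00° − 132.71° = -132.71°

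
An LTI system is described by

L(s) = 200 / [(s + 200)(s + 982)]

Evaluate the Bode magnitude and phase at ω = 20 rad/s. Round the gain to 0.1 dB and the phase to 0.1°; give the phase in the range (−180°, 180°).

At s = jω = j20:
pole (s+200): 200 + j20 → |·| = √(200²+20²) = √40400 ≈ 201, ∠ = arctan(20/200) ≈ 5.71°
pole (s+982): 982 + j20 → |·| = √(982²+20²) = √964724 ≈ 982.2, ∠ = arctan(20/982) ≈ 1.17°
|L| = 200 / 1.9742e+05 ≈ 0.0010131
Gain = 20 log₁₀(0.0010131) ≈ -59.89 dB
∠L = 0.00° − 6.88° = -6.88°

-59.9 dB, -6.9°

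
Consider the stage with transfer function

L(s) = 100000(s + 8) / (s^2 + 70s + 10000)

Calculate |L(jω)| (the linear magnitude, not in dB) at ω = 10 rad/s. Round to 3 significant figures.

At s = jω = j10:
zero (s+8): 8 + j10 → |·| = √(8²+10²) = √164 ≈ 12.806, ∠ = arctan(10/8) ≈ 51.34°
quadratic: (j10)² + 70·j10 + 10000 = 9900 + j700 → |·| ≈ 9924.7, ∠ ≈ 4.04°
|L| = 100000 · 12.806 / 9924.7 ≈ 129.03

129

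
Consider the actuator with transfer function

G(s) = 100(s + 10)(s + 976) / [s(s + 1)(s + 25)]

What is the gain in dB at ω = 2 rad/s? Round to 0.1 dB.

79.0 dB

At s = jω = j2:
zero (s+10): 10 + j2 → |·| = √(10²+2²) = √104 ≈ 10.198, ∠ = arctan(2/10) ≈ 11.31°
zero (s+976): 976 + j2 → |·| = √(976²+2²) = √952580 ≈ 976, ∠ = arctan(2/976) ≈ 0.12°
pole (s+1): 1 + j2 → |·| = √(1²+2²) = √5 ≈ 2.2361, ∠ = arctan(2/1) ≈ 63.43°
pole (s+25): 25 + j2 → |·| = √(25²+2²) = √629 ≈ 25.08, ∠ = arctan(2/25) ≈ 4.57°
pole at origin: |s| = 2, ∠ = 90.00° (in denominator)
|G| = 100 · 9953.2 / 112.16 ≈ 8874.1
Gain = 20 log₁₀(8874.1) ≈ 78.96 dB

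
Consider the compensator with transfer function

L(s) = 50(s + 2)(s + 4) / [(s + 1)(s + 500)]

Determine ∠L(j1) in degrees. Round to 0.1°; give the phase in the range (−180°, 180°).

At s = jω = j1:
zero (s+2): 2 + j1 → |·| = √(2²+1²) = √5 ≈ 2.2361, ∠ = arctan(1/2) ≈ 26.57°
zero (s+4): 4 + j1 → |·| = √(4²+1²) = √17 ≈ 4.1231, ∠ = arctan(1/4) ≈ 14.04°
pole (s+1): 1 + j1 → |·| = √(1²+1²) = √2 ≈ 1.4142, ∠ = arctan(1/1) ≈ 45.00°
pole (s+500): 500 + j1 → |·| = √(500²+1²) = √250001 ≈ 500, ∠ = arctan(1/500) ≈ 0.11°
∠L = 40.61° − 45.11° = -4.50°

-4.5°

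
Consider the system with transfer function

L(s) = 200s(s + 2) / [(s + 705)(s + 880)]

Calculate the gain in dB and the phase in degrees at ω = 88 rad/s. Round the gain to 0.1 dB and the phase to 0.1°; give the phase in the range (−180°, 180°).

7.8 dB, 165.9°

At s = jω = j88:
zero (s+2): 2 + j88 → |·| = √(2²+88²) = √7748 ≈ 88.023, ∠ = arctan(88/2) ≈ 88.70°
zero at origin: s = j88 → |·| = 88, ∠ = 90.00°
pole (s+705): 705 + j88 → |·| = √(705²+88²) = √504769 ≈ 710.47, ∠ = arctan(88/705) ≈ 7.12°
pole (s+880): 880 + j88 → |·| = √(880²+88²) = √782144 ≈ 884.39, ∠ = arctan(88/880) ≈ 5.71°
|L| = 200 · 7746 / 6.2833e+05 ≈ 2.4656
Gain = 20 log₁₀(2.4656) ≈ 7.84 dB
∠L = 178.70° − 12.83° = 165.87°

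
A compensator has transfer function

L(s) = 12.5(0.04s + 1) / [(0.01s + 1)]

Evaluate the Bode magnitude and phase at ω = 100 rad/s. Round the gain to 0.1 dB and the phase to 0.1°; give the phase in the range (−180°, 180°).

At ω = 100 rad/s:
zero (1 + j100·0.04) = 1 + j4 → |·| ≈ 4.1231, ∠ ≈ 75.96°
pole (1 + j100·0.01) = 1 + j1 → |·| ≈ 1.4142, ∠ ≈ 45.00°
|L| = 12.5 · 4.1231 / (1.4142) ≈ 36.444
Gain = 20 log₁₀(36.444) ≈ 31.23 dB
∠L = (75.96°) − (45.00°) = 30.96°

31.2 dB, 31.0°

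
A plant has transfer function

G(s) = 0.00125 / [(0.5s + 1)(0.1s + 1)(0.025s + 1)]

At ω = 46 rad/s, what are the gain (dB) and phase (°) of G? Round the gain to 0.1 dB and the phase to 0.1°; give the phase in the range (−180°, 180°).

At ω = 46 rad/s:
pole (1 + j46·0.5) = 1 + j23 → |·| ≈ 23.022, ∠ ≈ 87.51°
pole (1 + j46·0.1) = 1 + j4.6 → |·| ≈ 4.7074, ∠ ≈ 77.74°
pole (1 + j46·0.025) = 1 + j1.15 → |·| ≈ 1.524, ∠ ≈ 48.99°
|G| = 0.00125 · 1 / (23.022 · 4.7074 · 1.524) ≈ 7.5683e-06
Gain = 20 log₁₀(7.5683e-06) ≈ -102.42 dB
∠G = (0°) − (87.51° + 77.74° + 48.99°) = -214.24° ≡ 145.76° (principal value)

-102.4 dB, 145.8°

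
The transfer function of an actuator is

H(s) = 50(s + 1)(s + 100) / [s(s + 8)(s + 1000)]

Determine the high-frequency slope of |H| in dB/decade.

-20 dB/decade

Each pole contributes −20 dB/decade at high frequency; each zero contributes +20 dB/decade.
Net: 2 zero(s) − 3 pole(s) → -20 dB/decade.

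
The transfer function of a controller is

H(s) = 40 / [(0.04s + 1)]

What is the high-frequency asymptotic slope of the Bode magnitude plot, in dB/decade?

Each pole contributes −20 dB/decade at high frequency; each zero contributes +20 dB/decade.
Net: 0 zero(s) − 1 pole(s) → -20 dB/decade.

-20 dB/decade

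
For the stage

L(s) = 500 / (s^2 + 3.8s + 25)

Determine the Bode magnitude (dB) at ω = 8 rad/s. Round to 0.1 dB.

At s = jω = j8:
quadratic: (j8)² + 3.8·j8 + 25 = -39 + j30.4 → |·| ≈ 49.449, ∠ ≈ 142.06°
|L| = 500 / 49.449 ≈ 10.111
Gain = 20 log₁₀(10.111) ≈ 20.10 dB

20.1 dB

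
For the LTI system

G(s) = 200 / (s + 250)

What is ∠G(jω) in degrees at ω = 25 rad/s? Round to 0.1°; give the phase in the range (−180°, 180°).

-5.7°

Substitute s = j25:
Numerator: 200 = 200 + j0
Denominator: (j25) + 250 = 250 + j25
|N| = √(200² + 0²) ≈ 200, ∠N ≈ 0.00°
|D| = √(250² + 25²) ≈ 251.25, ∠D ≈ 5.71°
∠G = 0.00° − 5.71° = -5.71°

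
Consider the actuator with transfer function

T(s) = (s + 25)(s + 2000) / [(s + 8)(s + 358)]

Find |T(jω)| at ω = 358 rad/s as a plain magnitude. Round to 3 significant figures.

4.02

At s = jω = j358:
zero (s+25): 25 + j358 → |·| = √(25²+358²) = √128789 ≈ 358.87, ∠ = arctan(358/25) ≈ 86.01°
zero (s+2000): 2000 + j358 → |·| = √(2000²+358²) = √4128164 ≈ 2031.8, ∠ = arctan(358/2000) ≈ 10.15°
pole (s+8): 8 + j358 → |·| = √(8²+358²) = √128228 ≈ 358.09, ∠ = arctan(358/8) ≈ 88.72°
pole (s+358): 358 + j358 → |·| = √(358²+358²) = √256328 ≈ 506.29, ∠ = arctan(358/358) ≈ 45.00°
|T| = 1 · 7.2915e+05 / 1.813e+05 ≈ 4.0218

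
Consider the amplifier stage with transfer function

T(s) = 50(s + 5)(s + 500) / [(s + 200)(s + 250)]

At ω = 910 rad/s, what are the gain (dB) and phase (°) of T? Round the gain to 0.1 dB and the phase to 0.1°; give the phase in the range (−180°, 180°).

34.6 dB, -1.3°

At s = jω = j910:
zero (s+5): 5 + j910 → |·| = √(5²+910²) = √828125 ≈ 910.01, ∠ = arctan(910/5) ≈ 89.69°
zero (s+500): 500 + j910 → |·| = √(500²+910²) = √1078100 ≈ 1038.3, ∠ = arctan(910/500) ≈ 61.21°
pole (s+200): 200 + j910 → |·| = √(200²+910²) = √868100 ≈ 931.72, ∠ = arctan(910/200) ≈ 77.60°
pole (s+250): 250 + j910 → |·| = √(250²+910²) = √890600 ≈ 943.72, ∠ = arctan(910/250) ≈ 74.64°
|T| = 50 · 9.4486e+05 / 8.7928e+05 ≈ 53.729
Gain = 20 log₁₀(53.729) ≈ 34.60 dB
∠T = 150.90° − 152.24° = -1.34°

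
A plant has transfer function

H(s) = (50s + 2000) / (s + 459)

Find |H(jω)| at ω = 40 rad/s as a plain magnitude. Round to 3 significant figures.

Substitute s = j40:
Numerator: 50(j40) + 2000 = 2000 + j2000
Denominator: (j40) + 459 = 459 + j40
|N| = √(2000² + 2000²) ≈ 2828.4, ∠N ≈ 45.00°
|D| = √(459² + 40²) ≈ 460.74, ∠D ≈ 4.98°
|H| = 2828.4 / 460.74 ≈ 6.1388

6.14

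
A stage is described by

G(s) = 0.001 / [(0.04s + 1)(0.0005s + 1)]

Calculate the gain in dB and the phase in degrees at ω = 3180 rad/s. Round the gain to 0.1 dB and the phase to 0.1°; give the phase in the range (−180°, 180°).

At ω = 3180 rad/s:
pole (1 + j3180·0.04) = 1 + j127.2 → |·| ≈ 127.2, ∠ ≈ 89.55°
pole (1 + j3180·0.0005) = 1 + j1.59 → |·| ≈ 1.8783, ∠ ≈ 57.83°
|G| = 0.001 · 1 / (127.2 · 1.8783) ≈ 4.1855e-06
Gain = 20 log₁₀(4.1855e-06) ≈ -107.57 dB
∠G = (0°) − (89.55° + 57.83°) = -147.38°

-107.6 dB, -147.4°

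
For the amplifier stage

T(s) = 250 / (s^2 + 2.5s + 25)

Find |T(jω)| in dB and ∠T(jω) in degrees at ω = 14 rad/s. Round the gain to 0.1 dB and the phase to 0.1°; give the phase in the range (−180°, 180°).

3.1 dB, -168.4°

At s = jω = j14:
quadratic: (j14)² + 2.5·j14 + 25 = -171 + j35 → |·| ≈ 174.55, ∠ ≈ 168.43°
|T| = 250 / 174.55 ≈ 1.4323
Gain = 20 log₁₀(1.4323) ≈ 3.12 dB
∠T = 0.00° − 168.43° = -168.43°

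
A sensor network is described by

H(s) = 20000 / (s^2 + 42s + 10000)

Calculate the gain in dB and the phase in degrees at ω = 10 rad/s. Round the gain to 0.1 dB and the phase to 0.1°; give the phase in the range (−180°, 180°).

6.1 dB, -2.4°

At s = jω = j10:
quadratic: (j10)² + 42·j10 + 10000 = 9900 + j420 → |·| ≈ 9908.9, ∠ ≈ 2.43°
|H| = 20000 / 9908.9 ≈ 2.0184
Gain = 20 log₁₀(2.0184) ≈ 6.10 dB
∠H = 0.00° − 2.43° = -2.43°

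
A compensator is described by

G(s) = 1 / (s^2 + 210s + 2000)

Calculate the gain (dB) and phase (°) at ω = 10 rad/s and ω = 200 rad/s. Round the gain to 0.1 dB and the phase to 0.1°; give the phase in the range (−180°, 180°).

Substitute s = j10:
Numerator: 1 = 1 + j0
Denominator: (j10)^2 + 210(j10) + 2000 = 1900 + j2100
|N| = √(1² + 0²) ≈ 1, ∠N ≈ 0.00°
|D| = √(1900² + 2100²) ≈ 2832, ∠D ≈ 47.86°
|G| = 1 / 2832 ≈ 0.00035311
Gain = 20 log₁₀(0.00035311) ≈ -69.04 dB
∠G = 0.00° − 47.86° = -47.86°

Substitute s = j200:
Numerator: 1 = 1 + j0
Denominator: (j200)^2 + 210(j200) + 2000 = -38000 + j42000
|N| = √(1² + 0²) ≈ 1, ∠N ≈ 0.00°
|D| = √(38000² + 42000²) ≈ 56639, ∠D ≈ 132.14°
|G| = 1 / 56639 ≈ 1.7656e-05
Gain = 20 log₁₀(1.7656e-05) ≈ -95.06 dB
∠G = 0.00° − 132.14° = -132.14°

ω = 10: -69.0 dB, -47.9°; ω = 200: -95.1 dB, -132.1°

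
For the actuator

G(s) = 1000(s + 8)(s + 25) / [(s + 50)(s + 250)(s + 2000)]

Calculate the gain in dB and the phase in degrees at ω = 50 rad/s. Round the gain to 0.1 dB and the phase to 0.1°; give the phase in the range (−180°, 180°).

-22.1 dB, 86.6°

At s = jω = j50:
zero (s+8): 8 + j50 → |·| = √(8²+50²) = √2564 ≈ 50.636, ∠ = arctan(50/8) ≈ 80.91°
zero (s+25): 25 + j50 → |·| = √(25²+50²) = √3125 ≈ 55.902, ∠ = arctan(50/25) ≈ 63.43°
pole (s+50): 50 + j50 → |·| = √(50²+50²) = √5000 ≈ 70.711, ∠ = arctan(50/50) ≈ 45.00°
pole (s+250): 250 + j50 → |·| = √(250²+50²) = √65000 ≈ 254.95, ∠ = arctan(50/250) ≈ 11.31°
pole (s+2000): 2000 + j50 → |·| = √(2000²+50²) = √4002500 ≈ 2000.6, ∠ = arctan(50/2000) ≈ 1.43°
|G| = 1000 · 2830.7 / 3.6066e+07 ≈ 0.078487
Gain = 20 log₁₀(0.078487) ≈ -22.10 dB
∠G = 144.34° − 57.74° = 86.60°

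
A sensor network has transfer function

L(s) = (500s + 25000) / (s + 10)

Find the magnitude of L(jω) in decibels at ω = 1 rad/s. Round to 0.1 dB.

67.9 dB

Substitute s = j1:
Numerator: 500(j1) + 25000 = 25000 + j500
Denominator: (j1) + 10 = 10 + j1
|N| = √(25000² + 500²) ≈ 25005, ∠N ≈ 1.15°
|D| = √(10² + 1²) ≈ 10.05, ∠D ≈ 5.71°
|L| = 25005 / 10.05 ≈ 2488.1
Gain = 20 log₁₀(2488.1) ≈ 67.92 dB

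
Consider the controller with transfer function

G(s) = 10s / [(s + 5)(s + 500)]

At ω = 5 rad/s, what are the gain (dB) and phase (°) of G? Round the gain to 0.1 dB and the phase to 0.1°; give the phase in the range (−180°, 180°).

At s = jω = j5:
zero at origin: s = j5 → |·| = 5, ∠ = 90.00°
pole (s+5): 5 + j5 → |·| = √(5²+5²) = √50 ≈ 7.0711, ∠ = arctan(5/5) ≈ 45.00°
pole (s+500): 500 + j5 → |·| = √(500²+5²) = √250025 ≈ 500.02, ∠ = arctan(5/500) ≈ 0.57°
|G| = 10 · 5 / 3535.7 ≈ 0.014141
Gain = 20 log₁₀(0.014141) ≈ -36.99 dB
∠G = 90.00° − 45.57° = 44.43°

-37.0 dB, 44.4°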